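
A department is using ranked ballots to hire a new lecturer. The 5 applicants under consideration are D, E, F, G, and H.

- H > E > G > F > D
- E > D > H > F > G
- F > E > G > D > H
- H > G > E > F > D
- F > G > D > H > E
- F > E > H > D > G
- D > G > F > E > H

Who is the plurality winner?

F

First-place vote totals:
  D: 1
  E: 1
  F: 3
  G: 0
  H: 2
F has the most first-place votes.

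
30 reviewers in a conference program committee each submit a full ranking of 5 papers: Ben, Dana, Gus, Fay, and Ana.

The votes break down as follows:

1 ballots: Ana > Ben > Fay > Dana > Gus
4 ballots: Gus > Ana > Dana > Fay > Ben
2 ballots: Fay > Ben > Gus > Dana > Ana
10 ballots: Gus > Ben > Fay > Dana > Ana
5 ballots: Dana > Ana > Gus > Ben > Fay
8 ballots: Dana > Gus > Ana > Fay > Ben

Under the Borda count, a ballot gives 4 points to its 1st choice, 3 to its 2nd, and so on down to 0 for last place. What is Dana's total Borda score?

Borda scores:
  Ben: 3 + 4·0 + 2·3 + 10·3 + 5·1 + 8·0 = 44
  Dana: 1 + 4·2 + 2·1 + 10·1 + 5·4 + 8·4 = 73
  Gus: 0 + 4·4 + 2·2 + 10·4 + 5·2 + 8·3 = 94
  Fay: 2 + 4·1 + 2·4 + 10·2 + 5·0 + 8·1 = 42
  Ana: 4 + 4·3 + 2·0 + 10·0 + 5·3 + 8·2 = 47

73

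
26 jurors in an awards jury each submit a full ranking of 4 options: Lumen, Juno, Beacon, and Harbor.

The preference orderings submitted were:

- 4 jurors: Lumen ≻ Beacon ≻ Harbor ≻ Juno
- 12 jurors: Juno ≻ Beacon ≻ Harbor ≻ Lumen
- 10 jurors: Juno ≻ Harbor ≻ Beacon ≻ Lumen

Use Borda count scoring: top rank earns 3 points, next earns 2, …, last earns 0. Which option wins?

Borda scores:
  Lumen: 4·3 + 12·0 + 10·0 = 12
  Juno: 4·0 + 12·3 + 10·3 = 66
  Beacon: 4·2 + 12·2 + 10·1 = 42
  Harbor: 4·1 + 12·1 + 10·2 = 36
Juno has the highest total.

Juno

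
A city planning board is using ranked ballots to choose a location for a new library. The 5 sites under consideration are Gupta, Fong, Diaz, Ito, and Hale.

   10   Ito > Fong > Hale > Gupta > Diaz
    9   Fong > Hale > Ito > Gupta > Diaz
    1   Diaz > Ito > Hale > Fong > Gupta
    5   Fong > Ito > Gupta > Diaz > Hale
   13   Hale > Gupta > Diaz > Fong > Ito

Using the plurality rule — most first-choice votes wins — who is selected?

First-place vote totals:
  Gupta: 0
  Fong: 14
  Diaz: 1
  Ito: 10
  Hale: 13
Fong has the most first-place votes.

Fong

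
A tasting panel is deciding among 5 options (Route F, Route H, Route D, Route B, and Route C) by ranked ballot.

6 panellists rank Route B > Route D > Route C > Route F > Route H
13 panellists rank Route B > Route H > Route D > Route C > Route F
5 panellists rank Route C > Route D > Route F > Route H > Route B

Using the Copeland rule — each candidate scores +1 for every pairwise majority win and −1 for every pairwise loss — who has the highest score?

Route B

Pairwise results:
  Route F vs Route H: Route H wins 13–11.
  Route F vs Route D: Route D wins 24–0.
  Route F vs Route B: Route B wins 19–5.
  Route F vs Route C: Route C wins 24–0.
  Route H vs Route D: Route H wins 13–11.
  Route H vs Route B: Route B wins 19–5.
  Route H vs Route C: Route H wins 13–11.
  Route D vs Route B: Route B wins 19–5.
  Route D vs Route C: Route D wins 19–5.
  Route B vs Route C: Route B wins 19–5.
Copeland scores (wins − losses):
  Route F: 0 − 4 = -4
  Route H: 3 − 1 = 2
  Route D: 2 − 2 = 0
  Route B: 4 − 0 = 4
  Route C: 1 − 3 = -2
Route B has the best Copeland score.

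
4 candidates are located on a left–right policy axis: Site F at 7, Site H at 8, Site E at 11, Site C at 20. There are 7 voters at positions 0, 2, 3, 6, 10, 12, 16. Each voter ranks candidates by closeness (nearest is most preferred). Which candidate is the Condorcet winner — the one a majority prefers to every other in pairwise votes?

Site F

With single-peaked preferences on a line, the Condorcet winner is the candidate closest to the median voter.
The median voter (position 6) is closest to Site F at 7.
Check: Site F vs Site C — voters closer to Site F: 6 of 7.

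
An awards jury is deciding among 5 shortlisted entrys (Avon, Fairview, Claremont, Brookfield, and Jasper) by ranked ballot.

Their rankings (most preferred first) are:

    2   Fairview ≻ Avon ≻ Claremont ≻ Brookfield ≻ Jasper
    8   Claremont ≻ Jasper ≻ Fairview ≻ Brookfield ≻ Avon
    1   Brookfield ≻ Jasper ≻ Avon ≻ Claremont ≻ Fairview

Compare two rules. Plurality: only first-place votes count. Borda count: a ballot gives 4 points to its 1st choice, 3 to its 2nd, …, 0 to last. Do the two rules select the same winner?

Yes

Plurality first-place counts: Avon 0, Fairview 2, Claremont 8, Brookfield 1, Jasper 0 → Claremont.
Borda totals: Avon 8, Fairview 24, Claremont 37, Brookfield 14, Jasper 27 → Claremont.
The two rules agree on Claremont.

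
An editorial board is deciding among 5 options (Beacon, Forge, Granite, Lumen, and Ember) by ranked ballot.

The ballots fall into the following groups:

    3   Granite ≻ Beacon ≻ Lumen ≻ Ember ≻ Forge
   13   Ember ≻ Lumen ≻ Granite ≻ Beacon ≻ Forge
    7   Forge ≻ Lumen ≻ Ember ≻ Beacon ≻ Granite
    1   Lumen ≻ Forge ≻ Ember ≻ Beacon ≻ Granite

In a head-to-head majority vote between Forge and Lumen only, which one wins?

Lumen

Ballots ranking Forge above Lumen: 7.
Ballots ranking Lumen above Forge: 3+13+1 = 17.
Lumen wins the head-to-head, 17–7.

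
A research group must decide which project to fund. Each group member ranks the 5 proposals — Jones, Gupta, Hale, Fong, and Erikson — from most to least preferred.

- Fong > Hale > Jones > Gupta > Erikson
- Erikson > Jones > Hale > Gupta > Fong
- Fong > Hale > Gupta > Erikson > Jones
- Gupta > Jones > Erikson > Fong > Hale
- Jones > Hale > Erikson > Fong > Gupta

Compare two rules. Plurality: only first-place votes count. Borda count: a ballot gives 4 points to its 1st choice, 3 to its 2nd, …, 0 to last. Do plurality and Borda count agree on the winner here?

Plurality first-place counts: Jones 1, Gupta 1, Hale 0, Fong 2, Erikson 1 → Fong.
Borda totals: Jones 12, Gupta 8, Hale 11, Fong 10, Erikson 9 → Jones.
The two rules disagree: plurality picks Fong, Borda picks Jones.

No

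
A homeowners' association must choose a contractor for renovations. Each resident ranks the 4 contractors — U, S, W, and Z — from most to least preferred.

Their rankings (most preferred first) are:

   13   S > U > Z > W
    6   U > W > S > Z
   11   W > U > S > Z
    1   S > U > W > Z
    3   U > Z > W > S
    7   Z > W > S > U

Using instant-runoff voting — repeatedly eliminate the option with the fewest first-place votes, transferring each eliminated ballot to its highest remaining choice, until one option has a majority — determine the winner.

W

Round 1: S 14, W 11, U 9, Z 7. Z has the fewest and is eliminated.
Round 2: W 18, S 14, U 9. U has the fewest and is eliminated.
Round 3: W 27, S 14. W has a majority.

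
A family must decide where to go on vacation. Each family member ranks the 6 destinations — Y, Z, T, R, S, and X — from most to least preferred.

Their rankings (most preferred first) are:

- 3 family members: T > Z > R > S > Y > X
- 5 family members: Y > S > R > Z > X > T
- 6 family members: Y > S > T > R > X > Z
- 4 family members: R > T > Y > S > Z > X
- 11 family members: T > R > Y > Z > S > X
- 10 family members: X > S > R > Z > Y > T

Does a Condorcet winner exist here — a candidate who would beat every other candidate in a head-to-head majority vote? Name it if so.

Head-to-head results (39 voters total):
Y vs Z: Y wins 26–13.
Y vs T: Y wins 21–18.
Y vs R: R wins 28–11.
Y vs S: Y wins 26–13.
Y vs X: Y wins 29–10.
Z vs T: T wins 24–15.
Z vs R: R wins 36–3.
Z vs S: S wins 25–14.
Z vs X: Z wins 23–16.
T vs R: T wins 20–19.
T vs S: S wins 21–18.
T vs X: T wins 24–15.
R vs S: S wins 21–18.
R vs X: R wins 29–10.
S vs X: S wins 29–10.
No candidate beats all others: Y beats T beats R beats Y, a majority cycle.

No Condorcet winner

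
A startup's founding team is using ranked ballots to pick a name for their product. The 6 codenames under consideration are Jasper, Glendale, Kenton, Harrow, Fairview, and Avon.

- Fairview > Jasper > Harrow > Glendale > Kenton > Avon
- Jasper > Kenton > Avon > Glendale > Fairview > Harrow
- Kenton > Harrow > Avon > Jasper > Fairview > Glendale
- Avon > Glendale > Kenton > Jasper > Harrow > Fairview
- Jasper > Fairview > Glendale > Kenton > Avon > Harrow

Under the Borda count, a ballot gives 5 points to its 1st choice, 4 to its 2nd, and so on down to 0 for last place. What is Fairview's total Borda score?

Borda scores:
  Jasper: 4 + 5 + 2 + 2 + 5 = 18
  Glendale: 2 + 2 + 0 + 4 + 3 = 11
  Kenton: 1 + 4 + 5 + 3 + 2 = 15
  Harrow: 3 + 0 + 4 + 1 + 0 = 8
  Fairview: 5 + 1 + 1 + 0 + 4 = 11
  Avon: 0 + 3 + 3 + 5 + 1 = 12

11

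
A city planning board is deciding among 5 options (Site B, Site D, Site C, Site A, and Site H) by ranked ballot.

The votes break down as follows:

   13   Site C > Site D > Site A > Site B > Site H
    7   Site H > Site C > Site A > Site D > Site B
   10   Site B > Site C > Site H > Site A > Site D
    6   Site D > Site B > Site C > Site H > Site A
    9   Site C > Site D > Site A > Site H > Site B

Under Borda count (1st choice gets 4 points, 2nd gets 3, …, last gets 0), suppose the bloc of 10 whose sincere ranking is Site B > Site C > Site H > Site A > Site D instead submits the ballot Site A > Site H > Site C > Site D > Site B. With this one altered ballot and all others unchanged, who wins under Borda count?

Borda totals with the altered ballot: Site B 31, Site D 107, Site C 141, Site A 98, Site H 73.
The winner is unchanged: still Site C.

Site C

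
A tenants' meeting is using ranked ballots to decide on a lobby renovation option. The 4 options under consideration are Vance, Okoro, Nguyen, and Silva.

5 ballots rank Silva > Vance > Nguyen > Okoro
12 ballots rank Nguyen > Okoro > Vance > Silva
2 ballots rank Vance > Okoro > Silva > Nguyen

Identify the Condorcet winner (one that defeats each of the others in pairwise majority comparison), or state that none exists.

Head-to-head results (19 voters total):
Vance vs Okoro: Okoro wins 12–7.
Vance vs Nguyen: Nguyen wins 12–7.
Vance vs Silva: Vance wins 14–5.
Okoro vs Nguyen: Nguyen wins 17–2.
Okoro vs Silva: Okoro wins 14–5.
Nguyen vs Silva: Nguyen wins 12–7.
Nguyen beats each rival — Vance (12–7), Okoro (17–2), Silva (12–7) — so Nguyen is the Condorcet winner.

Nguyen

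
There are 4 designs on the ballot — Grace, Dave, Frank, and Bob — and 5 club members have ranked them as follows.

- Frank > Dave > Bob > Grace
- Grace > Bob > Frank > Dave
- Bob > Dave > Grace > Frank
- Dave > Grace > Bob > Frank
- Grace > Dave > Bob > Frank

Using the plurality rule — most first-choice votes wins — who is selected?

First-place vote totals:
  Grace: 2
  Dave: 1
  Frank: 1
  Bob: 1
Grace has the most first-place votes.

Grace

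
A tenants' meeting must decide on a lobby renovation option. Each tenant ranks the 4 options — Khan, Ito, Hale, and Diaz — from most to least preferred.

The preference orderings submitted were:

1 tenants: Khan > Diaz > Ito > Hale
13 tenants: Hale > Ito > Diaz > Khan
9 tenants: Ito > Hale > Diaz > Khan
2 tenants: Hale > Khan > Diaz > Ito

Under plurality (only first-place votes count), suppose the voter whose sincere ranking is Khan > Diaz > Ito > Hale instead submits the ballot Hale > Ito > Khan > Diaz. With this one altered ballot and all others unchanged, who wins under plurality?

First-place totals with the altered ballot: Khan 0, Ito 9, Hale 16, Diaz 0.
The winner is unchanged: still Hale.

Hale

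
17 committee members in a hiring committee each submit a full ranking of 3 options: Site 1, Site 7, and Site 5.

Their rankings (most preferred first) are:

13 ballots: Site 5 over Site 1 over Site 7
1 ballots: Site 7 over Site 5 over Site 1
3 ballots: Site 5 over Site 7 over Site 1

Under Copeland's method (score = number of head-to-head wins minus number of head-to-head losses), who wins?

Site 5

Pairwise results:
  Site 1 vs Site 7: Site 1 wins 13–4.
  Site 1 vs Site 5: Site 5 wins 17–0.
  Site 7 vs Site 5: Site 5 wins 16–1.
Copeland scores (wins − losses):
  Site 1: 1 − 1 = 0
  Site 7: 0 − 2 = -2
  Site 5: 2 − 0 = 2
Site 5 has the best Copeland score.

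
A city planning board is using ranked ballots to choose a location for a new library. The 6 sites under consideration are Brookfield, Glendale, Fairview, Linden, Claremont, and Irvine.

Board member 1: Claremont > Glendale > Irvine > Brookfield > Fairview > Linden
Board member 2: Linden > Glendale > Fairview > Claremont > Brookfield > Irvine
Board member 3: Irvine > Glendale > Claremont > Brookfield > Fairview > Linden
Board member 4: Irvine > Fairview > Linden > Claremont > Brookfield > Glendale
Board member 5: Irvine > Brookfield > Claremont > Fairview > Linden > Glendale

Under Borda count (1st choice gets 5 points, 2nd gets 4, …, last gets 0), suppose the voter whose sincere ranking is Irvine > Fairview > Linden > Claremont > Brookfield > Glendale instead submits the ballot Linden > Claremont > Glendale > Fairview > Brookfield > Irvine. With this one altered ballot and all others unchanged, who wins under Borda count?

Borda totals with the altered ballot: Brookfield 10, Glendale 15, Fairview 9, Linden 11, Claremont 17, Irvine 13.
The switch changes the winner from Irvine to Claremont.

Claremont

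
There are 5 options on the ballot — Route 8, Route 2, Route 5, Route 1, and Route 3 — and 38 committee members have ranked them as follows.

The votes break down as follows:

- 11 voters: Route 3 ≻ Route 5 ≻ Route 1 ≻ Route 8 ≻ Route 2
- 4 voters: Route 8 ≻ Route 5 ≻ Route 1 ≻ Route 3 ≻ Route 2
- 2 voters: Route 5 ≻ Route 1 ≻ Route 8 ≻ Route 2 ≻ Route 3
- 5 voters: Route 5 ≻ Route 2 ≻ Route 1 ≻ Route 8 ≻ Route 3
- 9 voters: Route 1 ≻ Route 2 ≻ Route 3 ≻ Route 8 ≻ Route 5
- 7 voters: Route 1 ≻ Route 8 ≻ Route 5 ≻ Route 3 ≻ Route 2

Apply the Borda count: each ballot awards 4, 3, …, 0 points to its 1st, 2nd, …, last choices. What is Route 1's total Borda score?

Borda scores:
  Route 8: 11·1 + 4·4 + 2·2 + 5·1 + 9·1 + 7·3 = 66
  Route 2: 11·0 + 4·0 + 2·1 + 5·3 + 9·3 + 7·0 = 44
  Route 5: 11·3 + 4·3 + 2·4 + 5·4 + 9·0 + 7·2 = 87
  Route 1: 11·2 + 4·2 + 2·3 + 5·2 + 9·4 + 7·4 = 110
  Route 3: 11·4 + 4·1 + 2·0 + 5·0 + 9·2 + 7·1 = 73

110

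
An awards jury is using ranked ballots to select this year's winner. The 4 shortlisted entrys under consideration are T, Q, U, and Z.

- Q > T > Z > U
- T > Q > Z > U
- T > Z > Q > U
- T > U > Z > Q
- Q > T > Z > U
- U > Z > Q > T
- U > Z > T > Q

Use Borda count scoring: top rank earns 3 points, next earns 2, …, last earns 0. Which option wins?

T

Borda scores:
  T: 2 + 3 + 3 + 3 + 2 + 0 + 1 = 14
  Q: 3 + 2 + 1 + 0 + 3 + 1 + 0 = 10
  U: 0 + 0 + 0 + 2 + 0 + 3 + 3 = 8
  Z: 1 + 1 + 2 + 1 + 1 + 2 + 2 = 10
T has the highest total.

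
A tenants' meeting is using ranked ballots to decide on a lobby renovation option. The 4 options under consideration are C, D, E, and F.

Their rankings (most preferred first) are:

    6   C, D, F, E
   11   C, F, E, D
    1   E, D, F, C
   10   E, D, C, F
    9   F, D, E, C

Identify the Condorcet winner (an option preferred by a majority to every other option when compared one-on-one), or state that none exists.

No Condorcet winner

Head-to-head results (37 voters total):
C vs D: D wins 20–17.
C vs E: E wins 20–17.
C vs F: C wins 27–10.
D vs E: E wins 22–15.
D vs F: F wins 20–17.
E vs F: F wins 26–11.
No candidate beats all others: C beats F beats D beats C, a majority cycle.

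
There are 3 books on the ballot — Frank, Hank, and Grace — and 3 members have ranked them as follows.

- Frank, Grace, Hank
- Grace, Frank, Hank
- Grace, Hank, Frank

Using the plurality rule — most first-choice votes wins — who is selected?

First-place vote totals:
  Frank: 1
  Hank: 0
  Grace: 2
Grace has the most first-place votes.

Grace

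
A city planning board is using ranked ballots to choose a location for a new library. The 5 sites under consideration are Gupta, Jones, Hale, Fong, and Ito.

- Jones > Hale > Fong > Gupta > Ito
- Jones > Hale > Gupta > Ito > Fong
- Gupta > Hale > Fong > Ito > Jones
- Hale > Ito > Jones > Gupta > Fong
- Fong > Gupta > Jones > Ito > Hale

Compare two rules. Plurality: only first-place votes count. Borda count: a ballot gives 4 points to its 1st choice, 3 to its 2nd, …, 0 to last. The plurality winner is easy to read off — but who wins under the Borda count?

Hale

Plurality first-place counts: Gupta 1, Jones 2, Hale 1, Fong 1, Ito 0 → Jones.
Borda totals: Gupta 11, Jones 12, Hale 13, Fong 8, Ito 6 → Hale.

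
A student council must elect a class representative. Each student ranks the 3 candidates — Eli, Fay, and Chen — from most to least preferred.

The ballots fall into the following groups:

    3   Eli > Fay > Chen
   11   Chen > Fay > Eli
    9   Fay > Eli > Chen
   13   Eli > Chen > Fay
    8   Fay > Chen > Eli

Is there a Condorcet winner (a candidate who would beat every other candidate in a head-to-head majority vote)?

No

Head-to-head results (44 voters total):
Eli vs Fay: Fay wins 28–16.
Eli vs Chen: Eli wins 25–19.
Fay vs Chen: Chen wins 24–20.
No candidate beats all others: Eli beats Chen beats Fay beats Eli, a majority cycle.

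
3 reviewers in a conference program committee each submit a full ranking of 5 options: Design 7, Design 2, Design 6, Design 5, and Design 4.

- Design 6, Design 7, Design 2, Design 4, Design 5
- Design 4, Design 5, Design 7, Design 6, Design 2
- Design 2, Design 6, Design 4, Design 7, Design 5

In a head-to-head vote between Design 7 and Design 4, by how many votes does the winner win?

Ballots ranking Design 7 above Design 4: 1.
Ballots ranking Design 4 above Design 7: 2.
Design 4 wins 2–1, a margin of 1.

1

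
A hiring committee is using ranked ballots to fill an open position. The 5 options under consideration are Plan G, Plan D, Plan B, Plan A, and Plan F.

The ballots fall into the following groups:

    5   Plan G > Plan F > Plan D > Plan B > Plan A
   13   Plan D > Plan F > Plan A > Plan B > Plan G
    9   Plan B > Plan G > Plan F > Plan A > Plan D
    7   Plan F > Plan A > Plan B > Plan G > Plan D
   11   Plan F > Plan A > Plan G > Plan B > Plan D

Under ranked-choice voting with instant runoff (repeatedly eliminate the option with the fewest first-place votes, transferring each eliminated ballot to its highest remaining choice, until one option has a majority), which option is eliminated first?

Plan A

Round 1: Plan F 18, Plan D 13, Plan B 9, Plan G 5, Plan A 0. Plan A has the fewest and is eliminated.
Round 2: Plan F 18, Plan D 13, Plan B 9, Plan G 5. Plan G has the fewest and is eliminated.
Round 3: Plan F 23, Plan D 13, Plan B 9. Plan F has a majority.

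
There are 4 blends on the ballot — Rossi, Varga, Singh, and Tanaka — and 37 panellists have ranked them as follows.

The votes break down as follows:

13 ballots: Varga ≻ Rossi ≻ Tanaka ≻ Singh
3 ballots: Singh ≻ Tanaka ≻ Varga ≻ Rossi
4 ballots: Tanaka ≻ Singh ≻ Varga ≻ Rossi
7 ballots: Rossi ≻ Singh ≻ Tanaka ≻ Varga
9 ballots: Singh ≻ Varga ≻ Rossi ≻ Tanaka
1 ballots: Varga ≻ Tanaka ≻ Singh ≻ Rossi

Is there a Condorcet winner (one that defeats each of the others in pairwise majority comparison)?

Head-to-head results (37 voters total):
Rossi vs Varga: Varga wins 30–7.
Rossi vs Singh: Rossi wins 20–17.
Rossi vs Tanaka: Rossi wins 29–8.
Varga vs Singh: Singh wins 23–14.
Varga vs Tanaka: Varga wins 23–14.
Singh vs Tanaka: Singh wins 19–18.
No candidate beats all others: Rossi beats Singh beats Varga beats Rossi, a majority cycle.

No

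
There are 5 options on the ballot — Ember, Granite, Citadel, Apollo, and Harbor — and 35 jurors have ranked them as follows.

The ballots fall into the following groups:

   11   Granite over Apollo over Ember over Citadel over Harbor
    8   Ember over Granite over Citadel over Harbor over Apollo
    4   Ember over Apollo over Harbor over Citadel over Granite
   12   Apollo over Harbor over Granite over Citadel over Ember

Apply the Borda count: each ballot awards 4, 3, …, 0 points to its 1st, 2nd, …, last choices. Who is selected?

Apollo

Borda scores:
  Ember: 11·2 + 8·4 + 4·4 + 12·0 = 70
  Granite: 11·4 + 8·3 + 4·0 + 12·2 = 92
  Citadel: 11·1 + 8·2 + 4·1 + 12·1 = 43
  Apollo: 11·3 + 8·0 + 4·3 + 12·4 = 93
  Harbor: 11·0 + 8·1 + 4·2 + 12·3 = 52
Apollo has the highest total.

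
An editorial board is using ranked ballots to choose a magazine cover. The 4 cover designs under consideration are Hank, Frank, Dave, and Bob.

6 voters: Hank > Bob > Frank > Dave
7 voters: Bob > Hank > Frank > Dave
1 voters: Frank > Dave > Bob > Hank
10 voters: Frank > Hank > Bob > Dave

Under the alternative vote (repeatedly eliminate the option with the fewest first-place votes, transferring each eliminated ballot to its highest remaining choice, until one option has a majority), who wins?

Round 1: Frank 11, Bob 7, Hank 6, Dave 0. Dave has the fewest and is eliminated.
Round 2: Frank 11, Bob 7, Hank 6. Hank has the fewest and is eliminated.
Round 3: Bob 13, Frank 11. Bob has a majority.

Bob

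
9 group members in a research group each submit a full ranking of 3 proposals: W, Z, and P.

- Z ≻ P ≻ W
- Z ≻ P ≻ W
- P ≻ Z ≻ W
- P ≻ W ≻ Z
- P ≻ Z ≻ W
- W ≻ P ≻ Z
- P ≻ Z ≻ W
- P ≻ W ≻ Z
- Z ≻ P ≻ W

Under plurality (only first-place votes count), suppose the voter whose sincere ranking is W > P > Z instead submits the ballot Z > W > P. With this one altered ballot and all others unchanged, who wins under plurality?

P

First-place totals with the altered ballot: W 0, Z 4, P 5.
The winner is unchanged: still P.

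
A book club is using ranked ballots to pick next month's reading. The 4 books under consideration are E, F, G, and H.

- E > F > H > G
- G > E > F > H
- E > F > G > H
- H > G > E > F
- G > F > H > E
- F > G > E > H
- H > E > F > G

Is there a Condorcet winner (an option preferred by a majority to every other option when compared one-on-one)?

No

Head-to-head results (7 voters total):
E vs F: E wins 5–2.
E vs G: G wins 4–3.
E vs H: E wins 4–3.
F vs G: F wins 4–3.
F vs H: F wins 5–2.
G vs H: G wins 4–3.
No candidate beats all others: E beats F beats G beats E, a majority cycle.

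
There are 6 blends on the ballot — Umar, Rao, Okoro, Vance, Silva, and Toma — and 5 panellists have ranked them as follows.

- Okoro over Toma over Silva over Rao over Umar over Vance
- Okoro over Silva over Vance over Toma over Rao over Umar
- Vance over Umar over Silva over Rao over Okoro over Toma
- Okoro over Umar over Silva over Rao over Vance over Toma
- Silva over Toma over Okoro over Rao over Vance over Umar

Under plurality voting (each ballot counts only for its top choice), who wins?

Okoro

First-place vote totals:
  Umar: 0
  Rao: 0
  Okoro: 3
  Vance: 1
  Silva: 1
  Toma: 0
Okoro has the most first-place votes.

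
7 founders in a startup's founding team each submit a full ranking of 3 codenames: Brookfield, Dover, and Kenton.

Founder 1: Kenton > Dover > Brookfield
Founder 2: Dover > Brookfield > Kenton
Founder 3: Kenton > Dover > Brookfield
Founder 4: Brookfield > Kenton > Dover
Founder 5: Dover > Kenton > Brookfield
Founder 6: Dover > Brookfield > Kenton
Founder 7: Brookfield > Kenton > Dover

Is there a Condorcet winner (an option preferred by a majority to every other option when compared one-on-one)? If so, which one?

Head-to-head results (7 voters total):
Brookfield vs Dover: Dover wins 5–2.
Brookfield vs Kenton: Brookfield wins 4–3.
Dover vs Kenton: Kenton wins 4–3.
No candidate beats all others: Brookfield beats Kenton beats Dover beats Brookfield, a majority cycle.

None — there is no Condorcet winner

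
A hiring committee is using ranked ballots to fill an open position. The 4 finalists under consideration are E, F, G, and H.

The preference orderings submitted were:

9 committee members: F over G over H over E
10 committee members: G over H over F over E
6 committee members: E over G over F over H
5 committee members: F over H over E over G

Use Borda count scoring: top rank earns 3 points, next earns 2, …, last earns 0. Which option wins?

G

Borda scores:
  E: 9·0 + 10·0 + 6·3 + 5·1 = 23
  F: 9·3 + 10·1 + 6·1 + 5·3 = 58
  G: 9·2 + 10·3 + 6·2 + 5·0 = 60
  H: 9·1 + 10·2 + 6·0 + 5·2 = 39
G has the highest total.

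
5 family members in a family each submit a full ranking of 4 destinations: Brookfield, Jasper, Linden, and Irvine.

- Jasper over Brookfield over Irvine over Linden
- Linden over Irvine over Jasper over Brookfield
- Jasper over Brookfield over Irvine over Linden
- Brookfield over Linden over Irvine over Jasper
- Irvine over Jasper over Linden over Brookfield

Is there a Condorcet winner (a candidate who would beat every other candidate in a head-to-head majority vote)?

No

Head-to-head results (5 voters total):
Brookfield vs Jasper: Jasper wins 4–1.
Brookfield vs Linden: Brookfield wins 3–2.
Brookfield vs Irvine: Brookfield wins 3–2.
Jasper vs Linden: Jasper wins 3–2.
Jasper vs Irvine: Irvine wins 3–2.
Linden vs Irvine: Irvine wins 3–2.
No candidate beats all others: Brookfield beats Irvine beats Jasper beats Brookfield, a majority cycle.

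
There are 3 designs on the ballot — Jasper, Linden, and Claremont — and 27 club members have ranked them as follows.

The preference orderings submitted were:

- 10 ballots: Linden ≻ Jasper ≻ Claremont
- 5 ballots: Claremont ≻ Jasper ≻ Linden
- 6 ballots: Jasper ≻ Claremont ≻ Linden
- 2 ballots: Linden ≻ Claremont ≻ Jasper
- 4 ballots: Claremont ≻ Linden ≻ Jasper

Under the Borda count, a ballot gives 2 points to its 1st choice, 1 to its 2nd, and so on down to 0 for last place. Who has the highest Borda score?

Borda scores:
  Jasper: 10·1 + 5·1 + 6·2 + 2·0 + 4·0 = 27
  Linden: 10·2 + 5·0 + 6·0 + 2·2 + 4·1 = 28
  Claremont: 10·0 + 5·2 + 6·1 + 2·1 + 4·2 = 26
Linden has the highest total.

Linden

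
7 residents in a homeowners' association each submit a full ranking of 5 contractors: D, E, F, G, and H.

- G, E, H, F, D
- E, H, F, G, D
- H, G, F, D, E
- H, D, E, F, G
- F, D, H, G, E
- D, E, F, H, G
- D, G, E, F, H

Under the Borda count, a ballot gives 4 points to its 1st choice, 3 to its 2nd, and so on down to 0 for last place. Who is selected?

H

Borda scores:
  D: 0 + 0 + 1 + 3 + 3 + 4 + 4 = 15
  E: 3 + 4 + 0 + 2 + 0 + 3 + 2 = 14
  F: 1 + 2 + 2 + 1 + 4 + 2 + 1 = 13
  G: 4 + 1 + 3 + 0 + 1 + 0 + 3 = 12
  H: 2 + 3 + 4 + 4 + 2 + 1 + 0 = 16
H has the highest total.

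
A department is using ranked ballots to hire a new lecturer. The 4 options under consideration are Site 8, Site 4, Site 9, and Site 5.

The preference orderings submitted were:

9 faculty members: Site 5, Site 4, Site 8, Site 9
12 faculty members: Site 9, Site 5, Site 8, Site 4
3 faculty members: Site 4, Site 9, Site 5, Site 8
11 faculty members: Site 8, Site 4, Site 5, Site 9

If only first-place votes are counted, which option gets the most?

First-place vote totals:
  Site 8: 11
  Site 4: 3
  Site 9: 12
  Site 5: 9
Site 9 has the most first-place votes.

Site 9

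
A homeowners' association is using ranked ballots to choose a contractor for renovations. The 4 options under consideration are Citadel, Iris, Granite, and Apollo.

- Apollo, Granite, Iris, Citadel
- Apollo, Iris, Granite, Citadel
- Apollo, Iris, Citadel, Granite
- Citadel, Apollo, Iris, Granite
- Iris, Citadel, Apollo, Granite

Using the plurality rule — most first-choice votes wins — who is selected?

Apollo

First-place vote totals:
  Citadel: 1
  Iris: 1
  Granite: 0
  Apollo: 3
Apollo has the most first-place votes.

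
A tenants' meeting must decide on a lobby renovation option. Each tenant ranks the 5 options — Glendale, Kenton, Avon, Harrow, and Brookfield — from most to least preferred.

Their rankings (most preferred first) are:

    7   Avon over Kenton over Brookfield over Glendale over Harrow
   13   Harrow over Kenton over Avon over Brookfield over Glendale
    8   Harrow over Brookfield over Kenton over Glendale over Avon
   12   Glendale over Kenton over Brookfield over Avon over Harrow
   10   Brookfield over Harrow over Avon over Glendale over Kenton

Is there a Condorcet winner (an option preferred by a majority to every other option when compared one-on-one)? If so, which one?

Head-to-head results (50 voters total):
Glendale vs Kenton: Kenton wins 28–22.
Glendale vs Avon: Avon wins 30–20.
Glendale vs Harrow: Harrow wins 31–19.
Glendale vs Brookfield: Brookfield wins 38–12.
Kenton vs Avon: Kenton wins 33–17.
Kenton vs Harrow: Harrow wins 31–19.
Kenton vs Brookfield: Kenton wins 32–18.
Avon vs Harrow: Harrow wins 31–19.
Avon vs Brookfield: Brookfield wins 30–20.
Harrow vs Brookfield: Brookfield wins 29–21.
No candidate beats all others: Kenton beats Brookfield beats Harrow beats Kenton, a majority cycle.

No Condorcet winner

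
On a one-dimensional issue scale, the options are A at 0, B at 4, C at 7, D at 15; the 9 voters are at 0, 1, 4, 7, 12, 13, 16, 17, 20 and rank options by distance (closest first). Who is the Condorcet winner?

D

With single-peaked preferences on a line, the Condorcet winner is the candidate closest to the median voter.
The median voter (position 12) is closest to D at 15.
Check: D vs C — voters closer to D: 5 of 9.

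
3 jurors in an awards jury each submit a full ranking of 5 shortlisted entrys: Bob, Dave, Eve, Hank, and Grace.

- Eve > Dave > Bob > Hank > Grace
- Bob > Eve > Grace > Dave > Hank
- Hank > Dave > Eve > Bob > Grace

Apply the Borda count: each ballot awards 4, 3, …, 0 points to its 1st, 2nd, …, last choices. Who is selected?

Eve

Borda scores:
  Bob: 2 + 4 + 1 = 7
  Dave: 3 + 1 + 3 = 7
  Eve: 4 + 3 + 2 = 9
  Hank: 1 + 0 + 4 = 5
  Grace: 0 + 2 + 0 = 2
Eve has the highest total.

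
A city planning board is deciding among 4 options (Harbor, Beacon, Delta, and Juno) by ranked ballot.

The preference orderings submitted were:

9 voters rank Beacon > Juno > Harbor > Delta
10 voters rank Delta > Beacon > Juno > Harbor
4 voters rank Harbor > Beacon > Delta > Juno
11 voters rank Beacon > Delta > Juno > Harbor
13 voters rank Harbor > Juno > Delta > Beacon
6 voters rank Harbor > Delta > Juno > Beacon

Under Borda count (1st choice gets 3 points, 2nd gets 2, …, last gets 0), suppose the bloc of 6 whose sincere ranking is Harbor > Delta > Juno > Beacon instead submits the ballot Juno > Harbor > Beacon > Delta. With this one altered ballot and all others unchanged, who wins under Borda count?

Beacon

Borda totals with the altered ballot: Harbor 72, Beacon 94, Delta 69, Juno 83.
The winner is unchanged: still Beacon.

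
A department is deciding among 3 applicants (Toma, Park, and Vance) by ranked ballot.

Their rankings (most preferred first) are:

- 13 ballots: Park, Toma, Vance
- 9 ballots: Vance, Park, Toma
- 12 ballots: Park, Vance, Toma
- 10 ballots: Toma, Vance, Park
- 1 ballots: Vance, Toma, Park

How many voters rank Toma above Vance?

Ballots ranking Toma above Vance: 13+10 = 23.
Ballots ranking Vance above Toma: 9+12+1 = 22.
So 23 of 45 voters prefer Toma to Vance.

23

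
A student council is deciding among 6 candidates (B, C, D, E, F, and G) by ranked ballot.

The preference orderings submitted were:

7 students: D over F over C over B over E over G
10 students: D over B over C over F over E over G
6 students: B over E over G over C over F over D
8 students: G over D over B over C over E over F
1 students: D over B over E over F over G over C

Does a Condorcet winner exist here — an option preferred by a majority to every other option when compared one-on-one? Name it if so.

Head-to-head results (32 voters total):
B vs C: B wins 25–7.
B vs D: D wins 26–6.
B vs E: B wins 32–0.
B vs F: B wins 25–7.
B vs G: B wins 24–8.
C vs D: D wins 26–6.
C vs E: C wins 25–7.
C vs F: C wins 24–8.
C vs G: C wins 17–15.
D vs E: D wins 26–6.
D vs F: D wins 26–6.
D vs G: D wins 18–14.
E vs F: F wins 17–15.
E vs G: E wins 24–8.
F vs G: F wins 18–14.
D beats each rival — B (26–6), C (26–6), E (26–6), F (26–6), G (18–14) — so D is the Condorcet winner.

D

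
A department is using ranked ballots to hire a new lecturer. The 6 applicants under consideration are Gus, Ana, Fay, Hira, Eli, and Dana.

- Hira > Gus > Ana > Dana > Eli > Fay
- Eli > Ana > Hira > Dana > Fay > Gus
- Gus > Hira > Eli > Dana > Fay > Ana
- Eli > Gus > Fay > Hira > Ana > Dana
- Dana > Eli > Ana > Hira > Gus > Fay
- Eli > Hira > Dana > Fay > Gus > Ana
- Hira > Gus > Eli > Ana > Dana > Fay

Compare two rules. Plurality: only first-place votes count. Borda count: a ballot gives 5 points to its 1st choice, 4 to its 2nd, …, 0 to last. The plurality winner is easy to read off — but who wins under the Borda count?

Plurality first-place counts: Gus 1, Ana 0, Fay 0, Hira 2, Eli 3, Dana 1 → Eli.
Borda totals: Gus 19, Ana 13, Fay 7, Hira 25, Eli 26, Dana 15 → Eli.

Eli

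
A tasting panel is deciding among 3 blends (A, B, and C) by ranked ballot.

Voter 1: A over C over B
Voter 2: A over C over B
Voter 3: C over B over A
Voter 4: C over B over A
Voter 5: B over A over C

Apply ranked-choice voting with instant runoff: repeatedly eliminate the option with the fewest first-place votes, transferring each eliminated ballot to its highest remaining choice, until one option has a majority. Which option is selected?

A

Round 1: A 2, C 2, B 1. B has the fewest and is eliminated.
Round 2: A 3, C 2. A has a majority.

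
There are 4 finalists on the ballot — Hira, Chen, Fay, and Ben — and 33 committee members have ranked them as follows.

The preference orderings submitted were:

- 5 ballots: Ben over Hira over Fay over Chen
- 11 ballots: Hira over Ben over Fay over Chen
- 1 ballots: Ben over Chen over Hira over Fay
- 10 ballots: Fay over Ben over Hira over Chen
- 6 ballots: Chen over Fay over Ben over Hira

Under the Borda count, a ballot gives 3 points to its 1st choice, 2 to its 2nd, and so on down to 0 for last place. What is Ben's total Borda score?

Borda scores:
  Hira: 5·2 + 11·3 + 1 + 10·1 + 6·0 = 54
  Chen: 5·0 + 11·0 + 2 + 10·0 + 6·3 = 20
  Fay: 5·1 + 11·1 + 0 + 10·3 + 6·2 = 58
  Ben: 5·3 + 11·2 + 3 + 10·2 + 6·1 = 66

66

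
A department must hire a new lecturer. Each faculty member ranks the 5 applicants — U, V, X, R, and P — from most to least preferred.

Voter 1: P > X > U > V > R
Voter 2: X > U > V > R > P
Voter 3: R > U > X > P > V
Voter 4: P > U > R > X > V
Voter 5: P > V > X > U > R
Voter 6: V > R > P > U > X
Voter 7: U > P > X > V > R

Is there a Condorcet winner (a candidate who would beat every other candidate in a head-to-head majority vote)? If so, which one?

P

Head-to-head results (7 voters total):
U vs V: U wins 5–2.
U vs X: U wins 4–3.
U vs R: U wins 5–2.
U vs P: P wins 4–3.
V vs X: X wins 5–2.
V vs R: V wins 5–2.
V vs P: P wins 5–2.
X vs R: X wins 4–3.
X vs P: P wins 5–2.
R vs P: P wins 4–3.
P beats each rival — U (4–3), V (5–2), X (5–2), R (4–3) — so P is the Condorcet winner.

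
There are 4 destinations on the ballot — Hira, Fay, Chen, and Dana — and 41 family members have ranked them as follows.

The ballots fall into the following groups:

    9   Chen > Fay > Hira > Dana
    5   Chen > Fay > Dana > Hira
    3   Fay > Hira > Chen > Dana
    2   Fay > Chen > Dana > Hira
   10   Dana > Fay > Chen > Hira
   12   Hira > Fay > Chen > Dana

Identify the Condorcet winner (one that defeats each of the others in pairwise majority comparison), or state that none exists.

Head-to-head results (41 voters total):
Hira vs Fay: Fay wins 29–12.
Hira vs Chen: Chen wins 26–15.
Hira vs Dana: Hira wins 24–17.
Fay vs Chen: Fay wins 27–14.
Fay vs Dana: Fay wins 31–10.
Chen vs Dana: Chen wins 31–10.
Fay beats each rival — Hira (29–12), Chen (27–14), Dana (31–10) — so Fay is the Condorcet winner.

Fay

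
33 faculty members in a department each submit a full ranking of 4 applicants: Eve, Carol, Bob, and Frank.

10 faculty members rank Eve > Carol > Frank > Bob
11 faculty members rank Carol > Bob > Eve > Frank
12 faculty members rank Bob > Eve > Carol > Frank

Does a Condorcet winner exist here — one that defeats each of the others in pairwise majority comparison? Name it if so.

Head-to-head results (33 voters total):
Eve vs Carol: Eve wins 22–11.
Eve vs Bob: Bob wins 23–10.
Eve vs Frank: Eve wins 33–0.
Carol vs Bob: Carol wins 21–12.
Carol vs Frank: Carol wins 33–0.
Bob vs Frank: Bob wins 23–10.
No candidate beats all others: Eve beats Carol beats Bob beats Eve, a majority cycle.

None — there is no Condorcet winner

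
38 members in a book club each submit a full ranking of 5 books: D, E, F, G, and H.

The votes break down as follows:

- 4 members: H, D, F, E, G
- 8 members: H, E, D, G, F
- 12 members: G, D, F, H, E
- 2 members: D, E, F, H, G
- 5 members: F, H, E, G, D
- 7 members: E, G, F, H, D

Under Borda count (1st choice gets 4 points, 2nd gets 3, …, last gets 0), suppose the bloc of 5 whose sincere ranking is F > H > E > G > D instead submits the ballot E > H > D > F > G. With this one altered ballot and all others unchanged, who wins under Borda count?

Borda totals with the altered ballot: D 82, E 82, F 55, G 77, H 84.
The winner is unchanged: still H.

H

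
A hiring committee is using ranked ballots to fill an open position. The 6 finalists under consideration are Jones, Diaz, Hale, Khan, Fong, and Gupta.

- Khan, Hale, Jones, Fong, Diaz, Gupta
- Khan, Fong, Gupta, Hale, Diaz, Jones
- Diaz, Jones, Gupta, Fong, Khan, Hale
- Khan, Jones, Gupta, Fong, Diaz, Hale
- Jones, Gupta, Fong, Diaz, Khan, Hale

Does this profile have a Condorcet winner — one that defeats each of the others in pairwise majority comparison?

Yes

Head-to-head results (5 voters total):
Jones vs Diaz: Jones wins 3–2.
Jones vs Hale: Jones wins 3–2.
Jones vs Khan: Khan wins 3–2.
Jones vs Fong: Jones wins 4–1.
Jones vs Gupta: Jones wins 4–1.
Diaz vs Hale: Diaz wins 3–2.
Diaz vs Khan: Khan wins 3–2.
Diaz vs Fong: Fong wins 4–1.
Diaz vs Gupta: Gupta wins 3–2.
Hale vs Khan: Khan wins 5–0.
Hale vs Fong: Fong wins 4–1.
Hale vs Gupta: Gupta wins 4–1.
Khan vs Fong: Khan wins 3–2.
Khan vs Gupta: Khan wins 3–2.
Fong vs Gupta: Gupta wins 3–2.
Khan beats each rival — Jones (3–2), Diaz (3–2), Hale (5–0), Fong (3–2), Gupta (3–2) — so Khan is the Condorcet winner.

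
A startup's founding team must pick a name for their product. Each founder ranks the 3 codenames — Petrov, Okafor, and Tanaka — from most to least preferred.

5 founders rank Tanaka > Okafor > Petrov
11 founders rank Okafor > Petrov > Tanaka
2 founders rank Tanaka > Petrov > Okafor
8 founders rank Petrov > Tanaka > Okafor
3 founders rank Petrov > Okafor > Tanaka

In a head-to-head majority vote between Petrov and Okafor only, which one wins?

Okafor

Ballots ranking Petrov above Okafor: 2+8+3 = 13.
Ballots ranking Okafor above Petrov: 5+11 = 16.
Okafor wins the head-to-head, 16–13.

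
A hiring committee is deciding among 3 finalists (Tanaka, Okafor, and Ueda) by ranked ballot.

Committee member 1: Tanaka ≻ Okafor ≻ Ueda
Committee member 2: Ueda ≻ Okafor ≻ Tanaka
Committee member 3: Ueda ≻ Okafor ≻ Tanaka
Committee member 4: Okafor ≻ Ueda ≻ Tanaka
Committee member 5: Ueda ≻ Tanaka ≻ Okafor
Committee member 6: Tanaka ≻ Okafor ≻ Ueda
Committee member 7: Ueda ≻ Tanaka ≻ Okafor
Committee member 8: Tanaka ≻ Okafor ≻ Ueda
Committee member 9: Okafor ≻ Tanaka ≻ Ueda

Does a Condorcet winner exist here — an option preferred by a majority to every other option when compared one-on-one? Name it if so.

No Condorcet winner

Head-to-head results (9 voters total):
Tanaka vs Okafor: Tanaka wins 5–4.
Tanaka vs Ueda: Ueda wins 5–4.
Okafor vs Ueda: Okafor wins 5–4.
No candidate beats all others: Tanaka beats Okafor beats Ueda beats Tanaka, a majority cycle.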